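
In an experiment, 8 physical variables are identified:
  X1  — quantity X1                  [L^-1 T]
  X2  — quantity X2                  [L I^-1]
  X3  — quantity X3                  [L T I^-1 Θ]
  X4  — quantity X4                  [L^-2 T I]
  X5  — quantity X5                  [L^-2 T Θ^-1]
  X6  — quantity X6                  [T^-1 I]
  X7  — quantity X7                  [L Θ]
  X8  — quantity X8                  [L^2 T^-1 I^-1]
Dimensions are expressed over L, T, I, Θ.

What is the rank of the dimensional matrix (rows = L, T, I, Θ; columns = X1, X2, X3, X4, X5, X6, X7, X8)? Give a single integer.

Dimensional matrix (L×T×I×Θ by X1×X2×X3×X4×X5×X6×X7×X8):
  L: [-1  1  1 -2 -2  0  1  2]
  T: [ 1  0  1  1  1 -1  0 -1]
  I: [ 0 -1 -1  1  0  1  0 -1]
  Θ: [ 0  0  1  0 -1  0  1  0]
RREF → pivots at {X1,X2,X3} ⇒ r = 3

3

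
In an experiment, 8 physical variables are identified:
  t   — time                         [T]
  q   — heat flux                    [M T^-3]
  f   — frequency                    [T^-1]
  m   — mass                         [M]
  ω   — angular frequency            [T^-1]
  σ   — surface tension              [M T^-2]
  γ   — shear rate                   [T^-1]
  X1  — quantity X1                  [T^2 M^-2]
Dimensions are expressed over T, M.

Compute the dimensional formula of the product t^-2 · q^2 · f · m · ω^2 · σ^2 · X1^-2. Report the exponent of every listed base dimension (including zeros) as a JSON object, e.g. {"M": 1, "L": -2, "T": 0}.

{"T": -19, "M": 9}

Exponent matrix [T,M] × [t,q,f,m,ω,σ,γ,X1]:
  T: [ 1 -3 -1  0 -1 -2 -1  2]
  M: [ 0  1  0  1  0  1  0 -2]
  [T]: (-2)·1+(2)·-3+(1)·-1+(1)·0+(2)·-1+(2)·-2+(-2)·2 = -19
  [M]: (-2)·0+(2)·1+(1)·0+(1)·1+(2)·0+(2)·1+(-2)·-2 = 9
⇒ T^-19 M^9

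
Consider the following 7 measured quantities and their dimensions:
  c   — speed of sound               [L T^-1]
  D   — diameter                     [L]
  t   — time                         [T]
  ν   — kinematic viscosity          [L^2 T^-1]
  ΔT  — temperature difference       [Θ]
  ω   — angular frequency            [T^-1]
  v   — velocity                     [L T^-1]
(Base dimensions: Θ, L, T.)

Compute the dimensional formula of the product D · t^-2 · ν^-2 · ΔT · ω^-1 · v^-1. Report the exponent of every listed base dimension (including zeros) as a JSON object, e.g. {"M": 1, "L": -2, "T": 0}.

Write exponents as rows Θ,L,T / cols c,D,t,ν,ΔT,ω,v:
  Θ: [ 0  0  0  0  1  0  0]
  L: [ 1  1  0  2  0  0  1]
  T: [-1  0  1 -1  0 -1 -1]
  [Θ]: (1)·0+(-2)·0+(-2)·0+(1)·1+(-1)·0+(-1)·0 = 1
  [L]: (1)·1+(-2)·0+(-2)·2+(1)·0+(-1)·0+(-1)·1 = -4
  [T]: (1)·0+(-2)·1+(-2)·-1+(1)·0+(-1)·-1+(-1)·-1 = 2
⇒ Θ L^-4 T^2

{"Θ": 1, "L": -4, "T": 2}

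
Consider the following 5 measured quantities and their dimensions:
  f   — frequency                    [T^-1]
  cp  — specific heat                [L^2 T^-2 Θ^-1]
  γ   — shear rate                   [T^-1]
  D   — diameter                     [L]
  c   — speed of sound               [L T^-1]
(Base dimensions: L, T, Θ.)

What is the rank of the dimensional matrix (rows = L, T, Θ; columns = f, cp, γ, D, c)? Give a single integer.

Dimensional matrix (L×T×Θ by f×cp×γ×D×c):
  L: [ 0  2  0  1  1]
  T: [-1 -2 -1  0 -1]
  Θ: [ 0 -1  0  0  0]
RREF → pivots at {f,cp,D} ⇒ r = 3

3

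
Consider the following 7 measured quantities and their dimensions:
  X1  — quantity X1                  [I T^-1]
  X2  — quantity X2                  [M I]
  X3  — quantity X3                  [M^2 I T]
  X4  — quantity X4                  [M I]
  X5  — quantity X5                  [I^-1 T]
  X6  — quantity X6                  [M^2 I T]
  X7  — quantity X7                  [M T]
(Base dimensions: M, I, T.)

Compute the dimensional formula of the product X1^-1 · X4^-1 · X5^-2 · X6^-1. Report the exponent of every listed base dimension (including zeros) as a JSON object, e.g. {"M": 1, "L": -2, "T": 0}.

{"M": -3, "I": -1, "T": -2}

Dimensional matrix (M×I×T by X1×X2×X3×X4×X5×X6×X7):
  M: [ 0  1  2  1  0  2  1]
  I: [ 1  1  1  1 -1  1  0]
  T: [-1  0  1  0  1  1  1]
  [M]: (-1)·0+(-1)·1+(-2)·0+(-1)·2 = -3
  [I]: (-1)·1+(-1)·1+(-2)·-1+(-1)·1 = -1
  [T]: (-1)·-1+(-1)·0+(-2)·1+(-1)·1 = -2
⇒ M^-3 I^-1 T^-2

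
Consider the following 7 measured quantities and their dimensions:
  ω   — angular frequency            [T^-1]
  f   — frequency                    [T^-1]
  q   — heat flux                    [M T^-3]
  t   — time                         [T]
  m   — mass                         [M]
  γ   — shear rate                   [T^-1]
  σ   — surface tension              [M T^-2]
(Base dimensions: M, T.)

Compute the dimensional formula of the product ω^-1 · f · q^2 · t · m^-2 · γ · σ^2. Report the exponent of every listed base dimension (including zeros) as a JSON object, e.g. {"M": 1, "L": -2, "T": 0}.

{"M": 2, "T": -10}

Dimensional matrix (M×T by ω×f×q×t×m×γ×σ):
  M: [ 0  0  1  0  1  0  1]
  T: [-1 -1 -3  1  0 -1 -2]
  [M]: (-1)·0+(1)·0+(2)·1+(1)·0+(-2)·1+(1)·0+(2)·1 = 2
  [T]: (-1)·-1+(1)·-1+(2)·-3+(1)·1+(-2)·0+(1)·-1+(2)·-2 = -10
⇒ M^2 T^-10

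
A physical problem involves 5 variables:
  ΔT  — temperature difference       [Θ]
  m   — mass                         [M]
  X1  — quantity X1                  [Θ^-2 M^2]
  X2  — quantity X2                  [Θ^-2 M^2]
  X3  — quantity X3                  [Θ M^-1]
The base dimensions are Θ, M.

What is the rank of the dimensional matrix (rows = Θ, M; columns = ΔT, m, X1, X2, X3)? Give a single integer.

Exponent matrix [Θ,M] × [ΔT,m,X1,X2,X3]:
  Θ: [ 1  0 -2 -2  1]
  M: [ 0  1  2  2 -1]
RREF → pivots at {ΔT,m} ⇒ r = 2

2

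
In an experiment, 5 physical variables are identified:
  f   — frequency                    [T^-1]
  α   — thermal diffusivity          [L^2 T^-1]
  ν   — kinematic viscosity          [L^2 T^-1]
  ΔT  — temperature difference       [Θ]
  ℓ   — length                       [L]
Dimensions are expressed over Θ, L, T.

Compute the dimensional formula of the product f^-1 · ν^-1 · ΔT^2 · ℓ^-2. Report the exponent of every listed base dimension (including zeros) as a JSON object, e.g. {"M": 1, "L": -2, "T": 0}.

Dimensional matrix (Θ×L×T by f×α×ν×ΔT×ℓ):
  Θ: [ 0  0  0  1  0]
  L: [ 0  2  2  0  1]
  T: [-1 -1 -1  0  0]
  [Θ]: (-1)·0+(-1)·0+(2)·1+(-2)·0 = 2
  [L]: (-1)·0+(-1)·2+(2)·0+(-2)·1 = -4
  [T]: (-1)·-1+(-1)·-1+(2)·0+(-2)·0 = 2
⇒ Θ^2 L^-4 T^2

{"Θ": 2, "L": -4, "T": 2}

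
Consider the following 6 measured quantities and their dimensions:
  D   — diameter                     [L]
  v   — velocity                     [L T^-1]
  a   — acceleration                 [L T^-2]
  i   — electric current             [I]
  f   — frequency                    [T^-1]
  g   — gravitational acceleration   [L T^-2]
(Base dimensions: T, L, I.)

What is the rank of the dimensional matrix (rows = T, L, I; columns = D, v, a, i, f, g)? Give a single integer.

3

Exponent matrix [T,L,I] × [D,v,a,i,f,g]:
  T: [ 0 -1 -2  0 -1 -2]
  L: [ 1  1  1  0  0  1]
  I: [ 0  0  0  1  0  0]
Echelon form has 3 nonzero rows (pivots: D,v,i)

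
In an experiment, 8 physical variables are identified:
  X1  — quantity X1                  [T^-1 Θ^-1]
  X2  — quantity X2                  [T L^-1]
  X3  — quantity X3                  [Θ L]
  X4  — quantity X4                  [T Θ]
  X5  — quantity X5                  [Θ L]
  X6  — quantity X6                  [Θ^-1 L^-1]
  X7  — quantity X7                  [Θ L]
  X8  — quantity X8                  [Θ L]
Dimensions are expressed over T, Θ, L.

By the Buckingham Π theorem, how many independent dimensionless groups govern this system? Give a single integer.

6

Write exponents as rows T,Θ,L / cols X1,X2,X3,X4,X5,X6,X7,X8:
  T: [-1  1  0  1  0  0  0  0]
  Θ: [-1  0  1  1  1 -1  1  1]
  L: [ 0 -1  1  0  1 -1  1  1]
RREF → pivots at {X1,X2} ⇒ r = 2
8 vars − rank 2 = 6 Π groups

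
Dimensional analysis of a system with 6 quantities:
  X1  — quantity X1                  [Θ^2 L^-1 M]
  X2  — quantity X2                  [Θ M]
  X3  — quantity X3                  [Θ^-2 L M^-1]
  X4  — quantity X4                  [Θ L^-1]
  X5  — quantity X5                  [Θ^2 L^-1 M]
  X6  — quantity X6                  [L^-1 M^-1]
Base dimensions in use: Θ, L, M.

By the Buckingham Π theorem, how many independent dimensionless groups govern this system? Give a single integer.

4

Dimensional matrix (Θ×L×M by X1×X2×X3×X4×X5×X6):
  Θ: [ 2  1 -2  1  2  0]
  L: [-1  0  1 -1 -1 -1]
  M: [ 1  1 -1  0  1 -1]
RREF → pivots at {X1,X2} ⇒ r = 2
Π count = n − r = 6 − 2 = 4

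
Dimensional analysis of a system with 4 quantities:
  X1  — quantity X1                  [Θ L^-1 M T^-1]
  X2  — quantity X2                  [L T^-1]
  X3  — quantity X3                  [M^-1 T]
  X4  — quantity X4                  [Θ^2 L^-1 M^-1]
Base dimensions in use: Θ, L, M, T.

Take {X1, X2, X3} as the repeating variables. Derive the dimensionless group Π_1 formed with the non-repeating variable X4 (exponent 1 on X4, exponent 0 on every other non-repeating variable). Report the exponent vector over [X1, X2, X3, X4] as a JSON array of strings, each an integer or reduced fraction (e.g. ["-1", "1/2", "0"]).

["-2", "-1", "-3", "1"]

Dimensional matrix (Θ×L×M×T by X1×X2×X3×X4):
  Θ: [ 1  0  0  2]
  L: [-1  1  0 -1]
  M: [ 1  0 -1 -1]
  T: [-1 -1  1  0]
Row reduction gives pivot columns X1,X2,X3; rank = 3
Repeat: X1,X2,X3; free: X4
RREF:
  r0: [   1    0    0    2]
  r1: [   0    1    0    1]
  r2: [   0    0    1    3]
  r3: [   0    0    0    0]
Fix exponent of X4 at 1; solve each RREF row for its pivot's exponent:
  r0: exp(X1) + (2)·1 = 0 ⇒ exp(X1) = -2
  r1: exp(X2) + (1)·1 = 0 ⇒ exp(X2) = -1
  r2: exp(X3) + (3)·1 = 0 ⇒ exp(X3) = -3
Π_1 = X1^-2 · X2^-1 · X3^-3 · X4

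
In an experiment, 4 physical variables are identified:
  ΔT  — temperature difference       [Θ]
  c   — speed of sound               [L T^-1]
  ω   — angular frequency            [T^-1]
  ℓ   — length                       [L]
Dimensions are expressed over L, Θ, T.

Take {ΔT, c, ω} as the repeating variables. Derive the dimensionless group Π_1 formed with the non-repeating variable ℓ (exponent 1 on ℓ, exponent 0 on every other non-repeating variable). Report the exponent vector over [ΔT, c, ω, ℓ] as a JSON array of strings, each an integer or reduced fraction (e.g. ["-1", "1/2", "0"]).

["0", "-1", "1", "1"]

Dimensional matrix (L×Θ×T by ΔT×c×ω×ℓ):
  L: [ 0  1  0  1]
  Θ: [ 1  0  0  0]
  T: [ 0 -1 -1  0]
RREF → pivots at {ΔT,c,ω} ⇒ r = 3
Pivot set = {ΔT,c,ω}, free = {ℓ}
RREF:
  r0: [   1    0    0    0]
  r1: [   0    1    0    1]
  r2: [   0    0    1   -1]
Fix exponent of ℓ at 1; solve each RREF row for its pivot's exponent:
  r0: exp(ΔT) + (0)·1 = 0 ⇒ exp(ΔT) = 0
  r1: exp(c) + (1)·1 = 0 ⇒ exp(c) = -1
  r2: exp(ω) + (-1)·1 = 0 ⇒ exp(ω) = 1
Π_1 = c^-1 · ω · ℓ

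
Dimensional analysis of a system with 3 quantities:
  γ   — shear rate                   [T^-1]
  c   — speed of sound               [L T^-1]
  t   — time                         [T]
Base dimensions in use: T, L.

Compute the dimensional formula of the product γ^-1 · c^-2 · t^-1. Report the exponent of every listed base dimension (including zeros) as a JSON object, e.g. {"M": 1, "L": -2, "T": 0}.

Exponent matrix [T,L] × [γ,c,t]:
  T: [-1 -1  1]
  L: [ 0  1  0]
  [T]: (-1)·-1+(-2)·-1+(-1)·1 = 2
  [L]: (-1)·0+(-2)·1+(-1)·0 = -2
⇒ T^2 L^-2

{"T": 2, "L": -2}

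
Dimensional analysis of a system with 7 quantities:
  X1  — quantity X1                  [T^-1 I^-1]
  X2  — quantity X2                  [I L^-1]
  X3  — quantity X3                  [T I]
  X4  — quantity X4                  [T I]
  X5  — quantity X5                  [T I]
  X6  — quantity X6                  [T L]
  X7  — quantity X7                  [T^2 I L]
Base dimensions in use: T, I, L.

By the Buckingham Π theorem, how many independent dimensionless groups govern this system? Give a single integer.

Exponent matrix [T,I,L] × [X1,X2,X3,X4,X5,X6,X7]:
  T: [-1  0  1  1  1  1  2]
  I: [-1  1  1  1  1  0  1]
  L: [ 0 -1  0  0  0  1  1]
RREF → pivots at {X1,X2} ⇒ r = 2
7 vars − rank 2 = 5 Π groups

5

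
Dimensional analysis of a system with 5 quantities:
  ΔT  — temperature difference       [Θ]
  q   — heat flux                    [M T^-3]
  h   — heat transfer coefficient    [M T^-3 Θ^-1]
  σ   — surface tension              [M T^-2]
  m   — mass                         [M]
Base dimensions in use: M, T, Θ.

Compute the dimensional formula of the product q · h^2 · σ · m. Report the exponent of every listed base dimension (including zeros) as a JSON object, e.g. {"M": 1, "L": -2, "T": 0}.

Write exponents as rows M,T,Θ / cols ΔT,q,h,σ,m:
  M: [ 0  1  1  1  1]
  T: [ 0 -3 -3 -2  0]
  Θ: [ 1  0 -1  0  0]
  [M]: (1)·1+(2)·1+(1)·1+(1)·1 = 5
  [T]: (1)·-3+(2)·-3+(1)·-2+(1)·0 = -11
  [Θ]: (1)·0+(2)·-1+(1)·0+(1)·0 = -2
⇒ M^5 T^-11 Θ^-2

{"M": 5, "T": -11, "Θ": -2}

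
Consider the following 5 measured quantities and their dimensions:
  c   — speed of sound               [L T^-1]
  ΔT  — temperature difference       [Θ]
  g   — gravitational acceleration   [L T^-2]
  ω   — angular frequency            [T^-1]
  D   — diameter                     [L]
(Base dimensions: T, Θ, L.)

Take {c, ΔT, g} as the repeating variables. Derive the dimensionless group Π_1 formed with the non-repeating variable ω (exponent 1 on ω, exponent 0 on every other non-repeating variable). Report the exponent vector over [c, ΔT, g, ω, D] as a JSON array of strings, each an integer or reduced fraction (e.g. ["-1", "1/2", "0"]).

["1", "0", "-1", "1", "0"]

Exponent matrix [T,Θ,L] × [c,ΔT,g,ω,D]:
  T: [-1  0 -2 -1  0]
  Θ: [ 0  1  0  0  0]
  L: [ 1  0  1  0  1]
Echelon form has 3 nonzero rows (pivots: c,ΔT,g)
Pivot set = {c,ΔT,g}, free = {ω,D}
RREF:
  r0: [   1    0    0   -1    2]
  r1: [   0    1    0    0    0]
  r2: [   0    0    1    1   -1]
Fix exponent of ω at 1, D at 0; solve each RREF row for its pivot's exponent:
  r0: exp(c) + (-1)·1 = 0 ⇒ exp(c) = 1
  r1: exp(ΔT) + (0)·1 = 0 ⇒ exp(ΔT) = 0
  r2: exp(g) + (1)·1 = 0 ⇒ exp(g) = -1
Π_1 = c · g^-1 · ω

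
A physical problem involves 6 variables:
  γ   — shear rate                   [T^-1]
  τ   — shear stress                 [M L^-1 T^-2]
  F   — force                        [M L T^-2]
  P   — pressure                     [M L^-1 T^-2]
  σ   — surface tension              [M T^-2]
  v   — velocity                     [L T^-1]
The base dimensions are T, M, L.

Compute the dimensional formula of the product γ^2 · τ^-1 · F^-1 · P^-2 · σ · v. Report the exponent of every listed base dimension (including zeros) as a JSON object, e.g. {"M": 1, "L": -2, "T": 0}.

{"T": 3, "M": -3, "L": 3}

Exponent matrix [T,M,L] × [γ,τ,F,P,σ,v]:
  T: [-1 -2 -2 -2 -2 -1]
  M: [ 0  1  1  1  1  0]
  L: [ 0 -1  1 -1  0  1]
  [T]: (2)·-1+(-1)·-2+(-1)·-2+(-2)·-2+(1)·-2+(1)·-1 = 3
  [M]: (2)·0+(-1)·1+(-1)·1+(-2)·1+(1)·1+(1)·0 = -3
  [L]: (2)·0+(-1)·-1+(-1)·1+(-2)·-1+(1)·0+(1)·1 = 3
⇒ T^3 M^-3 L^3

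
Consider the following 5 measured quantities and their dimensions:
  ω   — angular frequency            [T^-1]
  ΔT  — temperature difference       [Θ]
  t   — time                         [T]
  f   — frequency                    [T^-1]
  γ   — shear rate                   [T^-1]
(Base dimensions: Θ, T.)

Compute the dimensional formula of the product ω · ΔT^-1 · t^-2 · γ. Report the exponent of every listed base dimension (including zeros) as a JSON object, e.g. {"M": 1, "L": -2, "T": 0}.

Exponent matrix [Θ,T] × [ω,ΔT,t,f,γ]:
  Θ: [ 0  1  0  0  0]
  T: [-1  0  1 -1 -1]
  [Θ]: (1)·0+(-1)·1+(-2)·0+(1)·0 = -1
  [T]: (1)·-1+(-1)·0+(-2)·1+(1)·-1 = -4
⇒ Θ^-1 T^-4

{"Θ": -1, "T": -4}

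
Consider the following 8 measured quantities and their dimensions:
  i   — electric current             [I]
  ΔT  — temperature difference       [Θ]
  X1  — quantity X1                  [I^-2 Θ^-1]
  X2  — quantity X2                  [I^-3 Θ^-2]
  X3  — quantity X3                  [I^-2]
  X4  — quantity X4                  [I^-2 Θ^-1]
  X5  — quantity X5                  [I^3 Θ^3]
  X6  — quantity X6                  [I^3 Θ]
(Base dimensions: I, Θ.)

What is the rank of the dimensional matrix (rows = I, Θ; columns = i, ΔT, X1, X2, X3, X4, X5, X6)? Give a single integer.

Write exponents as rows I,Θ / cols i,ΔT,X1,X2,X3,X4,X5,X6:
  I: [ 1  0 -2 -3 -2 -2  3  3]
  Θ: [ 0  1 -1 -2  0 -1  3  1]
RREF → pivots at {i,ΔT} ⇒ r = 2

2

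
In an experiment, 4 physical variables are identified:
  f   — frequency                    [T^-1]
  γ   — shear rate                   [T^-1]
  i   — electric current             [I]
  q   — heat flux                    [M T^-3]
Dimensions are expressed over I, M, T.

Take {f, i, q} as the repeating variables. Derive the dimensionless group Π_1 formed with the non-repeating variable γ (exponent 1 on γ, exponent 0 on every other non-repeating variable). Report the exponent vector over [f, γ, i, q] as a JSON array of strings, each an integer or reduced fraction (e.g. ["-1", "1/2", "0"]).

Dimensional matrix (I×M×T by f×γ×i×q):
  I: [ 0  0  1  0]
  M: [ 0  0  0  1]
  T: [-1 -1  0 -3]
RREF → pivots at {f,i,q} ⇒ r = 3
Repeat: f,i,q; free: γ
RREF:
  r0: [   1    1    0    0]
  r1: [   0    0    1    0]
  r2: [   0    0    0    1]
Fix exponent of γ at 1; solve each RREF row for its pivot's exponent:
  r0: exp(f) + (1)·1 = 0 ⇒ exp(f) = -1
  r1: exp(i) + (0)·1 = 0 ⇒ exp(i) = 0
  r2: exp(q) + (0)·1 = 0 ⇒ exp(q) = 0
Π_1 = f^-1 · γ

["-1", "1", "0", "0"]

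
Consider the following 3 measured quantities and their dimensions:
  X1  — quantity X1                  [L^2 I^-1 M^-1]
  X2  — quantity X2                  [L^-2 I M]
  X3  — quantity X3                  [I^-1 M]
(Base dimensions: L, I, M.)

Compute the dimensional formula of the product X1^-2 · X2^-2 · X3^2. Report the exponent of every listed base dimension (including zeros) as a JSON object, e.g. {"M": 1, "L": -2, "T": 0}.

{"L": 0, "I": -2, "M": 2}

Dimensional matrix (L×I×M by X1×X2×X3):
  L: [ 2 -2  0]
  I: [-1  1 -1]
  M: [-1  1  1]
  [L]: (-2)·2+(-2)·-2+(2)·0 = 0
  [I]: (-2)·-1+(-2)·1+(2)·-1 = -2
  [M]: (-2)·-1+(-2)·1+(2)·1 = 2
⇒ I^-2 M^2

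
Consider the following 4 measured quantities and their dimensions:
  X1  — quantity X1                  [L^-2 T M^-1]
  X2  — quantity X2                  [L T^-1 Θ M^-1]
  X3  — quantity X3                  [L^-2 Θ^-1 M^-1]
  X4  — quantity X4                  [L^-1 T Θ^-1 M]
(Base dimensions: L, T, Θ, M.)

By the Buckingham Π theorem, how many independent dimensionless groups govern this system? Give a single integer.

Exponent matrix [L,T,Θ,M] × [X1,X2,X3,X4]:
  L: [-2  1 -2 -1]
  T: [ 1 -1  0  1]
  Θ: [ 0  1 -1 -1]
  M: [-1 -1 -1  1]
RREF → pivots at {X1,X2,X3} ⇒ r = 3
4 vars − rank 3 = 1 Π group

1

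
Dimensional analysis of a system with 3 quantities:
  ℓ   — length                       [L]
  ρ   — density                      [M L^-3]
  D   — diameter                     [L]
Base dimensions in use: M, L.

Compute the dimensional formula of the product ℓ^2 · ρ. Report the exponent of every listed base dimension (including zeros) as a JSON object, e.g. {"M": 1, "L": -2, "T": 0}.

Write exponents as rows M,L / cols ℓ,ρ,D:
  M: [ 0  1  0]
  L: [ 1 -3  1]
  [M]: (2)·0+(1)·1 = 1
  [L]: (2)·1+(1)·-3 = -1
⇒ M L^-1

{"M": 1, "L": -1}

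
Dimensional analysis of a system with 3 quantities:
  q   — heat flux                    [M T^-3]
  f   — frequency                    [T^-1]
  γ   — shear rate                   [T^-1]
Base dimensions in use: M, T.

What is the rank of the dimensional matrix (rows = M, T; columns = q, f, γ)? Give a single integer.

Dimensional matrix (M×T by q×f×γ):
  M: [ 1  0  0]
  T: [-3 -1 -1]
Echelon form has 2 nonzero rows (pivots: q,f)

2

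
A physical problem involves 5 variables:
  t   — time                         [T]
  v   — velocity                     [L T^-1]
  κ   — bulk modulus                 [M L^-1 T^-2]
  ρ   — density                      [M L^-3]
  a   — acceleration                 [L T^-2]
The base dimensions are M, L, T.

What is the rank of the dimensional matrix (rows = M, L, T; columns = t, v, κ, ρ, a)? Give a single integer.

3

Exponent matrix [M,L,T] × [t,v,κ,ρ,a]:
  M: [ 0  0  1  1  0]
  L: [ 0  1 -1 -3  1]
  T: [ 1 -1 -2  0 -2]
Echelon form has 3 nonzero rows (pivots: t,v,κ)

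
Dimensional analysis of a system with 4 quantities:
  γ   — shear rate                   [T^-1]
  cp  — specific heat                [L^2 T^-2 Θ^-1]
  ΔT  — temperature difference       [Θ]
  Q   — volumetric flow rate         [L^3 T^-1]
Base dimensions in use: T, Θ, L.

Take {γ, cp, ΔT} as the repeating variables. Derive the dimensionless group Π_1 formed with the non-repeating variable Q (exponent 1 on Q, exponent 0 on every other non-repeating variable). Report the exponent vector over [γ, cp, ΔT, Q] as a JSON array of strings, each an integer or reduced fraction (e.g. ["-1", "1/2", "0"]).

["2", "-3/2", "-3/2", "1"]

Exponent matrix [T,Θ,L] × [γ,cp,ΔT,Q]:
  T: [-1 -2  0 -1]
  Θ: [ 0 -1  1  0]
  L: [ 0  2  0  3]
RREF → pivots at {γ,cp,ΔT} ⇒ r = 3
Pivot set = {γ,cp,ΔT}, free = {Q}
RREF:
  r0: [   1    0    0   -2]
  r1: [   0    1    0  3/2]
  r2: [   0    0    1  3/2]
Fix exponent of Q at 1; solve each RREF row for its pivot's exponent:
  r0: exp(γ) + (-2)·1 = 0 ⇒ exp(γ) = 2
  r1: exp(cp) + (3/2)·1 = 0 ⇒ exp(cp) = -3/2
  r2: exp(ΔT) + (3/2)·1 = 0 ⇒ exp(ΔT) = -3/2
Π_1 = γ^2 · cp^(-3/2) · ΔT^(-3/2) · Q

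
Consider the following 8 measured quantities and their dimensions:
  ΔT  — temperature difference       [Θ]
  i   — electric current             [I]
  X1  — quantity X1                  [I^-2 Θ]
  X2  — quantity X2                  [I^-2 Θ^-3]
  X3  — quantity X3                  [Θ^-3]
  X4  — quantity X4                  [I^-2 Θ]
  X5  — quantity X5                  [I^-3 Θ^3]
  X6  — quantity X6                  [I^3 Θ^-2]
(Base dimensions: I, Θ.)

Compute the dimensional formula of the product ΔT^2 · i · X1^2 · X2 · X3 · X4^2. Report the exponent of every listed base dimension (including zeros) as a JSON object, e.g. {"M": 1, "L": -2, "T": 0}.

{"I": -9, "Θ": 0}

Dimensional matrix (I×Θ by ΔT×i×X1×X2×X3×X4×X5×X6):
  I: [ 0  1 -2 -2  0 -2 -3  3]
  Θ: [ 1  0  1 -3 -3  1  3 -2]
  [I]: (2)·0+(1)·1+(2)·-2+(1)·-2+(1)·0+(2)·-2 = -9
  [Θ]: (2)·1+(1)·0+(2)·1+(1)·-3+(1)·-3+(2)·1 = 0
⇒ I^-9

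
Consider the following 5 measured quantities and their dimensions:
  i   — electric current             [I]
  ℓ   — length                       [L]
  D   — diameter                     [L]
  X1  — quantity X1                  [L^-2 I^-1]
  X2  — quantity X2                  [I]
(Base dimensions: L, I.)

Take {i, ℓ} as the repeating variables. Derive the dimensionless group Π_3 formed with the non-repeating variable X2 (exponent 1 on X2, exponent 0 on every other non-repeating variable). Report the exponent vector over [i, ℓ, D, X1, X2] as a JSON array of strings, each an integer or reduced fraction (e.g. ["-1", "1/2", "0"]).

["-1", "0", "0", "0", "1"]

Dimensional matrix (L×I by i×ℓ×D×X1×X2):
  L: [ 0  1  1 -2  0]
  I: [ 1  0  0 -1  1]
RREF → pivots at {i,ℓ} ⇒ r = 2
Pivot set = {i,ℓ}, free = {D,X1,X2}
RREF:
  r0: [   1    0    0   -1    1]
  r1: [   0    1    1   -2    0]
Fix exponent of X2 at 1, D at 0, X1 at 0; solve each RREF row for its pivot's exponent:
  r0: exp(i) + (1)·1 = 0 ⇒ exp(i) = -1
  r1: exp(ℓ) + (0)·1 = 0 ⇒ exp(ℓ) = 0
Π_3 = i^-1 · X2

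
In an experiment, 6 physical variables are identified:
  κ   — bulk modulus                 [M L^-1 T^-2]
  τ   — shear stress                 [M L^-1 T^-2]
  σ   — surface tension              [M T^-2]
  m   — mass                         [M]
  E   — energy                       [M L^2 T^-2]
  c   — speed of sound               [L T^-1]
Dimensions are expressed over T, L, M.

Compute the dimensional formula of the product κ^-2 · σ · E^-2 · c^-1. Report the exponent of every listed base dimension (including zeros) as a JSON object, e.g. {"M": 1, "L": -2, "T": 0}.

{"T": 7, "L": -3, "M": -3}

Dimensional matrix (T×L×M by κ×τ×σ×m×E×c):
  T: [-2 -2 -2  0 -2 -1]
  L: [-1 -1  0  0  2  1]
  M: [ 1  1  1  1  1  0]
  [T]: (-2)·-2+(1)·-2+(-2)·-2+(-1)·-1 = 7
  [L]: (-2)·-1+(1)·0+(-2)·2+(-1)·1 = -3
  [M]: (-2)·1+(1)·1+(-2)·1+(-1)·0 = -3
⇒ T^7 L^-3 M^-3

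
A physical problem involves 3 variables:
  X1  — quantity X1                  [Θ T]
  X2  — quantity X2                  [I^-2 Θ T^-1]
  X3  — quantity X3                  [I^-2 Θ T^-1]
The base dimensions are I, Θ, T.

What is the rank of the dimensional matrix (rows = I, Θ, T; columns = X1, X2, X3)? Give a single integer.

2

Exponent matrix [I,Θ,T] × [X1,X2,X3]:
  I: [ 0 -2 -2]
  Θ: [ 1  1  1]
  T: [ 1 -1 -1]
Row reduction gives pivot columns X1,X2; rank = 2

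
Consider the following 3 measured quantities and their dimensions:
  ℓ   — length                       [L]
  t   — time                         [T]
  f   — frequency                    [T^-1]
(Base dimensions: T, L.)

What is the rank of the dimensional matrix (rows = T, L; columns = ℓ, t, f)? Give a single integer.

2

Dimensional matrix (T×L by ℓ×t×f):
  T: [ 0  1 -1]
  L: [ 1  0  0]
Row reduction gives pivot columns ℓ,t; rank = 2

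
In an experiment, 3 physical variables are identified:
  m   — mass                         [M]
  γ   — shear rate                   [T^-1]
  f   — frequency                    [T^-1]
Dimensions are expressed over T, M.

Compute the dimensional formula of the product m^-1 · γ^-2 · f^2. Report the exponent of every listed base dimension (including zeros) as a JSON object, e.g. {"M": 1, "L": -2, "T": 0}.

{"T": 0, "M": -1}

Exponent matrix [T,M] × [m,γ,f]:
  T: [ 0 -1 -1]
  M: [ 1  0  0]
  [T]: (-1)·0+(-2)·-1+(2)·-1 = 0
  [M]: (-1)·1+(-2)·0+(2)·0 = -1
⇒ M^-1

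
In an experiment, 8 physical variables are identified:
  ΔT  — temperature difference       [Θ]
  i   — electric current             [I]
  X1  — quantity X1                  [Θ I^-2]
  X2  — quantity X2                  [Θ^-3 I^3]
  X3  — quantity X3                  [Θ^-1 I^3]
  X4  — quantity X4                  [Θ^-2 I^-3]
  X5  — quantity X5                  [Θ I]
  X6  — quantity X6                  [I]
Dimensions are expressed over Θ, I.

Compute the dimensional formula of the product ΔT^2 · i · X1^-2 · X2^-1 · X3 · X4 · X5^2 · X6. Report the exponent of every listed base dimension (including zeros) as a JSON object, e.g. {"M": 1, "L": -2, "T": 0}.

Exponent matrix [Θ,I] × [ΔT,i,X1,X2,X3,X4,X5,X6]:
  Θ: [ 1  0  1 -3 -1 -2  1  0]
  I: [ 0  1 -2  3  3 -3  1  1]
  [Θ]: (2)·1+(1)·0+(-2)·1+(-1)·-3+(1)·-1+(1)·-2+(2)·1+(1)·0 = 2
  [I]: (2)·0+(1)·1+(-2)·-2+(-1)·3+(1)·3+(1)·-3+(2)·1+(1)·1 = 5
⇒ Θ^2 I^5

{"Θ": 2, "I": 5}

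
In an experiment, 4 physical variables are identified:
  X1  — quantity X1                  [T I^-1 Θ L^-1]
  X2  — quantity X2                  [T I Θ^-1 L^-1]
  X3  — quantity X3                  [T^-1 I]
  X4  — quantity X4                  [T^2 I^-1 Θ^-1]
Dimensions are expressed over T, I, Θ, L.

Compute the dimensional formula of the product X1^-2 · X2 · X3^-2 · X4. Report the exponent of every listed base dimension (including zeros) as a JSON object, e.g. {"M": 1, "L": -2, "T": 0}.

Write exponents as rows T,I,Θ,L / cols X1,X2,X3,X4:
  T: [ 1  1 -1  2]
  I: [-1  1  1 -1]
  Θ: [ 1 -1  0 -1]
  L: [-1 -1  0  0]
  [T]: (-2)·1+(1)·1+(-2)·-1+(1)·2 = 3
  [I]: (-2)·-1+(1)·1+(-2)·1+(1)·-1 = 0
  [Θ]: (-2)·1+(1)·-1+(-2)·0+(1)·-1 = -4
  [L]: (-2)·-1+(1)·-1+(-2)·0+(1)·0 = 1
⇒ T^3 Θ^-4 L

{"T": 3, "I": 0, "Θ": -4, "L": 1}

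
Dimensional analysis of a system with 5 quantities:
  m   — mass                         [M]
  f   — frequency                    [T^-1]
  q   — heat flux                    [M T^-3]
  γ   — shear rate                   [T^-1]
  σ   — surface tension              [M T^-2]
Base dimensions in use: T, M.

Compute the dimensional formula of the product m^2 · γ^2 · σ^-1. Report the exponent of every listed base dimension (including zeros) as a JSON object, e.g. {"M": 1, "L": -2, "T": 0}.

Exponent matrix [T,M] × [m,f,q,γ,σ]:
  T: [ 0 -1 -3 -1 -2]
  M: [ 1  0  1  0  1]
  [T]: (2)·0+(2)·-1+(-1)·-2 = 0
  [M]: (2)·1+(2)·0+(-1)·1 = 1
⇒ M

{"T": 0, "M": 1}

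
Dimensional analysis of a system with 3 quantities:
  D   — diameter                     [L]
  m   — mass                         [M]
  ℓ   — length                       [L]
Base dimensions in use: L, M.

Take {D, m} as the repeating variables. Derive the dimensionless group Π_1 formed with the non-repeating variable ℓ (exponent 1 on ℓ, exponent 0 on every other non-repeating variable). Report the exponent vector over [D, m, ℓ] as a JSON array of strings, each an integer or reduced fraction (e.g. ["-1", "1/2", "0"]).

Write exponents as rows L,M / cols D,m,ℓ:
  L: [ 1  0  1]
  M: [ 0  1  0]
Echelon form has 2 nonzero rows (pivots: D,m)
Repeat: D,m; free: ℓ
RREF:
  r0: [   1    0    1]
  r1: [   0    1    0]
Fix exponent of ℓ at 1; solve each RREF row for its pivot's exponent:
  r0: exp(D) + (1)·1 = 0 ⇒ exp(D) = -1
  r1: exp(m) + (0)·1 = 0 ⇒ exp(m) = 0
Π_1 = D^-1 · ℓ

["-1", "0", "1"]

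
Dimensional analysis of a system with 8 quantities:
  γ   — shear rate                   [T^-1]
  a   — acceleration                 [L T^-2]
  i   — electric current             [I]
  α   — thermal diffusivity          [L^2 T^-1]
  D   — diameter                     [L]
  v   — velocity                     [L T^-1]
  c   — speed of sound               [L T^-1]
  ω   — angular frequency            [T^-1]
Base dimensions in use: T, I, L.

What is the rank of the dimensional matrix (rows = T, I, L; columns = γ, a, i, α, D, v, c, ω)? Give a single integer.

3

Exponent matrix [T,I,L] × [γ,a,i,α,D,v,c,ω]:
  T: [-1 -2  0 -1  0 -1 -1 -1]
  I: [ 0  0  1  0  0  0  0  0]
  L: [ 0  1  0  2  1  1  1  0]
Row reduction gives pivot columns γ,a,i; rank = 3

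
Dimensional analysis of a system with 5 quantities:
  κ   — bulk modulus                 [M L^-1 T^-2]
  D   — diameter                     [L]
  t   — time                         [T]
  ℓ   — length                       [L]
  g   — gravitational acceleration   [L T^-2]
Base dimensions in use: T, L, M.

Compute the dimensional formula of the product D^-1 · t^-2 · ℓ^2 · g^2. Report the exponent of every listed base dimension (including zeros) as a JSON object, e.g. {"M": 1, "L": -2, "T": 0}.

{"T": -6, "L": 3, "M": 0}

Write exponents as rows T,L,M / cols κ,D,t,ℓ,g:
  T: [-2  0  1  0 -2]
  L: [-1  1  0  1  1]
  M: [ 1  0  0  0  0]
  [T]: (-1)·0+(-2)·1+(2)·0+(2)·-2 = -6
  [L]: (-1)·1+(-2)·0+(2)·1+(2)·1 = 3
  [M]: (-1)·0+(-2)·0+(2)·0+(2)·0 = 0
⇒ T^-6 L^3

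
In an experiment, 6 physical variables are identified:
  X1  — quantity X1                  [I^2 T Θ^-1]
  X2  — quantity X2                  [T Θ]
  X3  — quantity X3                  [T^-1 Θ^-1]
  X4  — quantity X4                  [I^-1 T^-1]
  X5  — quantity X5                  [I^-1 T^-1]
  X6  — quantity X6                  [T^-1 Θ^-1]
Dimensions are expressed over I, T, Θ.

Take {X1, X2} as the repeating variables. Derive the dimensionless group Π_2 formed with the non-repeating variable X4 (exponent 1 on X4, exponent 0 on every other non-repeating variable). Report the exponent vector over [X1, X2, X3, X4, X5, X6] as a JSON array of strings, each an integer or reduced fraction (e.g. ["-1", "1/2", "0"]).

Dimensional matrix (I×T×Θ by X1×X2×X3×X4×X5×X6):
  I: [ 2  0  0 -1 -1  0]
  T: [ 1  1 -1 -1 -1 -1]
  Θ: [-1  1 -1  0  0 -1]
RREF → pivots at {X1,X2} ⇒ r = 2
Pivot set = {X1,X2}, free = {X3,X4,X5,X6}
RREF:
  r0: [   1    0    0 -1/2 -1/2    0]
  r1: [   0    1   -1 -1/2 -1/2   -1]
  r2: [   0    0    0    0    0    0]
Fix exponent of X4 at 1, X3 at 0, X5 at 0, X6 at 0; solve each RREF row for its pivot's exponent:
  r0: exp(X1) + (-1/2)·1 = 0 ⇒ exp(X1) = 1/2
  r1: exp(X2) + (-1/2)·1 = 0 ⇒ exp(X2) = 1/2
Π_2 = X1^(1/2) · X2^(1/2) · X4

["1/2", "1/2", "0", "1", "0", "0"]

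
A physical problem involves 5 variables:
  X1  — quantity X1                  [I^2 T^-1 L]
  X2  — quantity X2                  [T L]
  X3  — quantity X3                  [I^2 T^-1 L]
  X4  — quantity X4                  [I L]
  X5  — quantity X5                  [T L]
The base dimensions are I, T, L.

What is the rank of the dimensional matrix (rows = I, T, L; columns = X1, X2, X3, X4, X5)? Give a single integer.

Exponent matrix [I,T,L] × [X1,X2,X3,X4,X5]:
  I: [ 2  0  2  1  0]
  T: [-1  1 -1  0  1]
  L: [ 1  1  1  1  1]
RREF → pivots at {X1,X2} ⇒ r = 2

2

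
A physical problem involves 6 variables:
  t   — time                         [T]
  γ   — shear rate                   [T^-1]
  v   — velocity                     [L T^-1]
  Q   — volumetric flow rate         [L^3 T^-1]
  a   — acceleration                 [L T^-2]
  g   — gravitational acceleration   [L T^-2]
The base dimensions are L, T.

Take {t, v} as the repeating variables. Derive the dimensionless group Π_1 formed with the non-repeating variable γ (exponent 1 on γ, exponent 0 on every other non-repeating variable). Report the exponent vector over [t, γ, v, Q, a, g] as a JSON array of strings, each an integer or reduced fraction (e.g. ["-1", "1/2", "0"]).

Dimensional matrix (L×T by t×γ×v×Q×a×g):
  L: [ 0  0  1  3  1  1]
  T: [ 1 -1 -1 -1 -2 -2]
Echelon form has 2 nonzero rows (pivots: t,v)
Pivot set = {t,v}, free = {γ,Q,a,g}
RREF:
  r0: [   1   -1    0    2   -1   -1]
  r1: [   0    0    1    3    1    1]
Fix exponent of γ at 1, Q at 0, a at 0, g at 0; solve each RREF row for its pivot's exponent:
  r0: exp(t) + (-1)·1 = 0 ⇒ exp(t) = 1
  r1: exp(v) + (0)·1 = 0 ⇒ exp(v) = 0
Π_1 = t · γ

["1", "1", "0", "0", "0", "0"]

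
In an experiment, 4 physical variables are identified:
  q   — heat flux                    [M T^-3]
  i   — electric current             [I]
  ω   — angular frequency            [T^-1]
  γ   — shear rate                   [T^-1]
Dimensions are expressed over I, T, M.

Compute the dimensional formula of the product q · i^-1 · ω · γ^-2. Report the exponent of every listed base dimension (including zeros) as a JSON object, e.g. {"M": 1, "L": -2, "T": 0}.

{"I": -1, "T": -2, "M": 1}

Write exponents as rows I,T,M / cols q,i,ω,γ:
  I: [ 0  1  0  0]
  T: [-3  0 -1 -1]
  M: [ 1  0  0  0]
  [I]: (1)·0+(-1)·1+(1)·0+(-2)·0 = -1
  [T]: (1)·-3+(-1)·0+(1)·-1+(-2)·-1 = -2
  [M]: (1)·1+(-1)·0+(1)·0+(-2)·0 = 1
⇒ I^-1 T^-2 M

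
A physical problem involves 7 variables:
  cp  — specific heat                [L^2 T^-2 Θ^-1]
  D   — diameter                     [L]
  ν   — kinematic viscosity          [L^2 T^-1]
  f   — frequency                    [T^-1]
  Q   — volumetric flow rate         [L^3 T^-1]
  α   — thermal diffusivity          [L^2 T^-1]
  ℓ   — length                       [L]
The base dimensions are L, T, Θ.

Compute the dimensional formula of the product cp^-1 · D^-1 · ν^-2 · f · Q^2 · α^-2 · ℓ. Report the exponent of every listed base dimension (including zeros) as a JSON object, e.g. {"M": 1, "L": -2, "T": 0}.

{"L": -4, "T": 3, "Θ": 1}

Exponent matrix [L,T,Θ] × [cp,D,ν,f,Q,α,ℓ]:
  L: [ 2  1  2  0  3  2  1]
  T: [-2  0 -1 -1 -1 -1  0]
  Θ: [-1  0  0  0  0  0  0]
  [L]: (-1)·2+(-1)·1+(-2)·2+(1)·0+(2)·3+(-2)·2+(1)·1 = -4
  [T]: (-1)·-2+(-1)·0+(-2)·-1+(1)·-1+(2)·-1+(-2)·-1+(1)·0 = 3
  [Θ]: (-1)·-1+(-1)·0+(-2)·0+(1)·0+(2)·0+(-2)·0+(1)·0 = 1
⇒ L^-4 T^3 Θ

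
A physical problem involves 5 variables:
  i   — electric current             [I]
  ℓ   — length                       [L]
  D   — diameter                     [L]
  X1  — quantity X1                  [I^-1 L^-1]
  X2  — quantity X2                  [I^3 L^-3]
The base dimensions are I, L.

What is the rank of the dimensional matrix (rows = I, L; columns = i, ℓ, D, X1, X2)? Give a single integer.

Write exponents as rows I,L / cols i,ℓ,D,X1,X2:
  I: [ 1  0  0 -1  3]
  L: [ 0  1  1 -1 -3]
Row reduction gives pivot columns i,ℓ; rank = 2

2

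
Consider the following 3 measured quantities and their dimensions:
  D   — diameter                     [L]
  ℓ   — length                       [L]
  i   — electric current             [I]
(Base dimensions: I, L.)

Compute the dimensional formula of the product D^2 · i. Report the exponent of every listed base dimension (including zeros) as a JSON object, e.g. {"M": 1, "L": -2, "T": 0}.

Dimensional matrix (I×L by D×ℓ×i):
  I: [ 0  0  1]
  L: [ 1  1  0]
  [I]: (2)·0+(1)·1 = 1
  [L]: (2)·1+(1)·0 = 2
⇒ I L^2

{"I": 1, "L": 2}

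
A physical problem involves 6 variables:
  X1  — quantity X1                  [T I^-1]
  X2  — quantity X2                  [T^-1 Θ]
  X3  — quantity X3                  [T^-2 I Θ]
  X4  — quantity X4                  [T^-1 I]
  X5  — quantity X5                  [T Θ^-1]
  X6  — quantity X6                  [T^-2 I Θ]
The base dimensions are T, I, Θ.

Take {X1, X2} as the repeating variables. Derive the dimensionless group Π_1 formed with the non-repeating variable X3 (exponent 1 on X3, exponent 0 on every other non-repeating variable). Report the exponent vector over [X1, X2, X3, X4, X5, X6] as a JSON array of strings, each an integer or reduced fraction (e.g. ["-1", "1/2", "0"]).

Write exponents as rows T,I,Θ / cols X1,X2,X3,X4,X5,X6:
  T: [ 1 -1 -2 -1  1 -2]
  I: [-1  0  1  1  0  1]
  Θ: [ 0  1  1  0 -1  1]
Echelon form has 2 nonzero rows (pivots: X1,X2)
Repeat: X1,X2; free: X3,X4,X5,X6
RREF:
  r0: [   1    0   -1   -1    0   -1]
  r1: [   0    1    1    0   -1    1]
  r2: [   0    0    0    0    0    0]
Fix exponent of X3 at 1, X4 at 0, X5 at 0, X6 at 0; solve each RREF row for its pivot's exponent:
  r0: exp(X1) + (-1)·1 = 0 ⇒ exp(X1) = 1
  r1: exp(X2) + (1)·1 = 0 ⇒ exp(X2) = -1
Π_1 = X1 · X2^-1 · X3

["1", "-1", "1", "0", "0", "0"]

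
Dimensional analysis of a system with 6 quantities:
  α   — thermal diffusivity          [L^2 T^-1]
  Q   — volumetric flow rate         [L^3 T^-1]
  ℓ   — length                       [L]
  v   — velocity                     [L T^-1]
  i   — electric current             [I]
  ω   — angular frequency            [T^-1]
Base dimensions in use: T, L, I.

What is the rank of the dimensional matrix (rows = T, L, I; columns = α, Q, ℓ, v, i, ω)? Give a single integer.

Exponent matrix [T,L,I] × [α,Q,ℓ,v,i,ω]:
  T: [-1 -1  0 -1  0 -1]
  L: [ 2  3  1  1  0  0]
  I: [ 0  0  0  0  1  0]
Row reduction gives pivot columns α,Q,i; rank = 3

3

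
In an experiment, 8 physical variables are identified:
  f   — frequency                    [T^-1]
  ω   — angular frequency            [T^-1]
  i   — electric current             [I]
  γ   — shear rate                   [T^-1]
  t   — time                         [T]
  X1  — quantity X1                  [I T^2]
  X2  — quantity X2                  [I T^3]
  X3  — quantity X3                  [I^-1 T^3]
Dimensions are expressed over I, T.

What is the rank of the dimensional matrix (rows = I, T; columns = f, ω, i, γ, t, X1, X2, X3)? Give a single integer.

Dimensional matrix (I×T by f×ω×i×γ×t×X1×X2×X3):
  I: [ 0  0  1  0  0  1  1 -1]
  T: [-1 -1  0 -1  1  2  3  3]
Row reduction gives pivot columns f,i; rank = 2

2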